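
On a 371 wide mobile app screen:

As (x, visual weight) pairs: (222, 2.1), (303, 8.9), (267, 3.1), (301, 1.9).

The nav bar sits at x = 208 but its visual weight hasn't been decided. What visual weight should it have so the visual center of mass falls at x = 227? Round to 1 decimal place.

Known weights sum to 2.1 + 8.9 + 3.1 + 1.9 = 16.0; their moment is 2.1·222 + 8.9·303 + 3.1·267 + 1.9·301 = 4562.5.
For the centroid to hit 227: (4562.5 + w·208) / (16.0 + w) = 227.
Solving: w = (227·16.0 − 4562.5) / (208 − 227) = -930.5 / -19 ≈ 48.97.

w ≈ 49.0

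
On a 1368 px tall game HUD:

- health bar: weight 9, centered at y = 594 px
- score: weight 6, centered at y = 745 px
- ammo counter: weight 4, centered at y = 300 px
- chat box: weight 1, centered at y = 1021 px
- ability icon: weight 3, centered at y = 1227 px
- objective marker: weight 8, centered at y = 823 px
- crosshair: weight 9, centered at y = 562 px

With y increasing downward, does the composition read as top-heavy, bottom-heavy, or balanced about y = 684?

Σw = 9 + 6 + 4 + 1 + 3 + 8 + 9 = 40.
y-moment: 9·594 + 6·745 + 4·300 + 1·1021 + 3·1227 + 8·823 + 9·562 = 27360; centroid 27360/40 ≈ 684.00.
The centroid 684.00 matches the midline at 684, so the layout is balanced.

balanced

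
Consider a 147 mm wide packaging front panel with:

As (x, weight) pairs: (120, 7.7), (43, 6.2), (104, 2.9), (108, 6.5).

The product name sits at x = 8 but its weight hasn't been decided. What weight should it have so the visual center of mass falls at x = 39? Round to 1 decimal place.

w ≈ 41.5

Fixed elements: Σw = 7.7 + 6.2 + 2.9 + 6.5 = 23.3, Σw·x = 7.7·120 + 6.2·43 + 2.9·104 + 6.5·108 = 2194.2.
Set Σw·x/Σw = 39: (2194.2 + 8w) = 39·(23.3 + w).
Rearranging, w·(8 − 39) = 39·23.3 − 2194.2 = -1285.5, so w ≈ -1285.5/-31 = 41.47.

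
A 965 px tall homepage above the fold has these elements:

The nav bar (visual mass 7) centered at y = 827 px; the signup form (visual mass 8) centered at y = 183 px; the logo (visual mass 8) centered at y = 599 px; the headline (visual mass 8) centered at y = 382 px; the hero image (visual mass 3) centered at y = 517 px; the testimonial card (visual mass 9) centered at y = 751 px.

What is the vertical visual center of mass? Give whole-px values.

y ≈ 544

Weights sum to 7 + 8 + 8 + 8 + 3 + 9 = 43.
Σw·y = 7·827 + 8·183 + 8·599 + 8·382 + 3·517 + 9·751 = 23411, so ȳ = 23411/43 ≈ 544.44.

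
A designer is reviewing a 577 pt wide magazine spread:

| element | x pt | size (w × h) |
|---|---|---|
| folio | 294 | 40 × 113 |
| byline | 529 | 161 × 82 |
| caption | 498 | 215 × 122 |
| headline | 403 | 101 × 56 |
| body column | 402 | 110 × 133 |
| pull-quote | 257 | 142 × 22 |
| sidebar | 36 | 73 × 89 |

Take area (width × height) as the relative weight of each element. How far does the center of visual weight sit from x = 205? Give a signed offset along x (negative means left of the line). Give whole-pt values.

Areas: folio 40·113 = 4520, byline 161·82 = 13202, caption 215·122 = 26230, headline 101·56 = 5656, body column 110·133 = 14630, pull-quote 142·22 = 3124, sidebar 73·89 = 6497. Total weight = 73859.
Σw·x = 30572666; x̄ = 30572666/73859 ≈ 413.93.
Offset from x = 205: 413.93 − 205 ≈ 208.93.

≈ 209 pt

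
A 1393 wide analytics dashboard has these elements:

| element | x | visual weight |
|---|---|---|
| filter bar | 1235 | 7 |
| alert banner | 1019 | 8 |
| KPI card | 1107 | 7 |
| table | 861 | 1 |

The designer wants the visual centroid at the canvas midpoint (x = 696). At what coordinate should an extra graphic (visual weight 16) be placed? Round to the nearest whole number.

x ≈ 109

With the extra graphic, Σw becomes 7 + 8 + 7 + 1 + 16 = 39.
x: target moment 39×696 = 27144; current 7·1235 + 8·1019 + 7·1107 + 1·861 = 25407; the extra graphic supplies 1737, so x = 1737/16 ≈ 108.56.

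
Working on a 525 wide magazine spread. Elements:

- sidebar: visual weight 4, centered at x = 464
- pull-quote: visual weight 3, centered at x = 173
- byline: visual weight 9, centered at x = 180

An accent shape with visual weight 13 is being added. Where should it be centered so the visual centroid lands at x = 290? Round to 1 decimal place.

x ≈ 339.6

After adding the accent shape, total weight = 4 + 3 + 9 + 13 = 29.
x: need Σw·x = 29·290 = 8410. Existing = 4·464 + 3·173 + 9·180 = 3995. Remainder 4415 / 13 ≈ 339.62.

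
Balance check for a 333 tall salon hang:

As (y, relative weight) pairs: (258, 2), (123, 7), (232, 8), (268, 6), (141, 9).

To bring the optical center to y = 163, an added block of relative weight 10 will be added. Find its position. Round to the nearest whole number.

With the added block, Σw becomes 2 + 7 + 8 + 6 + 9 + 10 = 42.
Along y: (6110 + 10·y) / 42 = 163 (existing moment 2·258 + 7·123 + 8·232 + 6·268 + 9·141 = 6110) ⇒ y = (6846 − 6110) / 10 ≈ 73.60.

y ≈ 74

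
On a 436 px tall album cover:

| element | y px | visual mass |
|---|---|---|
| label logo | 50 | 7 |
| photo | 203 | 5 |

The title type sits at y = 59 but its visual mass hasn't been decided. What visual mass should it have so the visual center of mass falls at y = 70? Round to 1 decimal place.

Fixed elements: Σw = 7 + 5 = 12, Σw·y = 7·50 + 5·203 = 1365.
Set Σw·y/Σw = 70: (1365 + 59w) = 70·(12 + w).
So w = (70·12 − 1365)/(59 − 70) = -525/-11 ≈ 47.73.

w ≈ 47.7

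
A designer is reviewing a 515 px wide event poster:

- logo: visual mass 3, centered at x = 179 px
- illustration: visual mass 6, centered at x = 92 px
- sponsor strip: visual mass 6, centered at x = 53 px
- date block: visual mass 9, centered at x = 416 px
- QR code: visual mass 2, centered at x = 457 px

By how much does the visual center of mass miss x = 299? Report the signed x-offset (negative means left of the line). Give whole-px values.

Weights sum to 3 + 6 + 6 + 9 + 2 = 26.
Σw·x = 3·179 + 6·92 + 6·53 + 9·416 + 2·457 = 6065, so x̄ = 6065/26 ≈ 233.27.
Offset from x = 299: 233.27 − 299 ≈ -65.73.

≈ -66 px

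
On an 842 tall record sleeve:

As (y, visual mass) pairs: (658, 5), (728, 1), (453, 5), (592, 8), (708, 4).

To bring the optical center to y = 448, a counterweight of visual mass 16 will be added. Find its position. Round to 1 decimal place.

y ≈ 226.3

New total weight: (5 + 1 + 5 + 8 + 4) + 16 = 39.
Along y: (13851 + 16·y) / 39 = 448 (existing moment 5·658 + 1·728 + 5·453 + 8·592 + 4·708 = 13851) ⇒ y = (17472 − 13851) / 16 ≈ 226.31.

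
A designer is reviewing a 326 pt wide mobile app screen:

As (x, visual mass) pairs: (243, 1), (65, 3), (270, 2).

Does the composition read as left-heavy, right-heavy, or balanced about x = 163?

Total weight = 1 + 3 + 2 = 6.
Σw·x = 1·243 + 3·65 + 2·270 = 978, so x̄ = 978/6 ≈ 163.00.
The centroid 163.00 matches the midline at 163, so the layout is balanced.

balanced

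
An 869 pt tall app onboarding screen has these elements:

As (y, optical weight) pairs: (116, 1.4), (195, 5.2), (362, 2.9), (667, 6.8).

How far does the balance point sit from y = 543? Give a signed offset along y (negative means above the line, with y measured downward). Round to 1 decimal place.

≈ -128.2 pt

Σw = 1.4 + 5.2 + 2.9 + 6.8 = 16.3.
y: (1.4·116 + 5.2·195 + 2.9·362 + 6.8·667) / 16.3 = 6761.8 / 16.3 ≈ 414.83
Against y = 543, that's 414.83 − 543 = -128.17.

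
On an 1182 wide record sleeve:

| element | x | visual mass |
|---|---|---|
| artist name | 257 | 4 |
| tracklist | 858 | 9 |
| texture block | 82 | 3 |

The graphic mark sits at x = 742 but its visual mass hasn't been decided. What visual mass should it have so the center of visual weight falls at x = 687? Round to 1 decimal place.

w ≈ 36.3

Fixed elements: Σw = 4 + 9 + 3 = 16, Σw·x = 4·257 + 9·858 + 3·82 = 8996.
For the centroid to hit 687: (8996 + w·742) / (16 + w) = 687.
Solving: w = (687·16 − 8996) / (742 − 687) = 1996 / 55 ≈ 36.29.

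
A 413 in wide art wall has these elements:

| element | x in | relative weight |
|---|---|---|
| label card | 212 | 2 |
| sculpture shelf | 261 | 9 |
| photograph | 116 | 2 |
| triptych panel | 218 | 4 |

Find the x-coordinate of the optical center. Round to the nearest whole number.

Σw = 2 + 9 + 2 + 4 = 17.
x: (2·212 + 9·261 + 2·116 + 4·218) / 17 = 3877 / 17 ≈ 228.06

x ≈ 228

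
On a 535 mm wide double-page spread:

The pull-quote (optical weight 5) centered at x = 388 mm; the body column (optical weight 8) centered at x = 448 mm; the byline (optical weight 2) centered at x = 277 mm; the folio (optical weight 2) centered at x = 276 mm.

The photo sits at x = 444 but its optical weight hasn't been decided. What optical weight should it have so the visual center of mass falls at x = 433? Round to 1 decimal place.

Known weights sum to 5 + 8 + 2 + 2 = 17; their moment is 5·388 + 8·448 + 2·277 + 2·276 = 6630.
Balance at x = 433 requires (6630 + w·444) / (17 + w) = 433.
Solving: w = (433·17 − 6630) / (444 − 433) = 731 / 11 ≈ 66.45.

w ≈ 66.5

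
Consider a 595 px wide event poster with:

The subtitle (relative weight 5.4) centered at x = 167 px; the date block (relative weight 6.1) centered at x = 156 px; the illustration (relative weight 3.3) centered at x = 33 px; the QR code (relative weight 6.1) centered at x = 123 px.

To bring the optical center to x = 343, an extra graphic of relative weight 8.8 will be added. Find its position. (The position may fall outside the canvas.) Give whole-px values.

x ≈ 849

With the extra graphic, Σw becomes 5.4 + 6.1 + 3.3 + 6.1 + 8.8 = 29.7.
x: target moment 29.7×343 = 10187.1; current 5.4·167 + 6.1·156 + 3.3·33 + 6.1·123 = 2712.6; the extra graphic supplies 7474.5, so x = 7474.5/8.8 ≈ 849.37.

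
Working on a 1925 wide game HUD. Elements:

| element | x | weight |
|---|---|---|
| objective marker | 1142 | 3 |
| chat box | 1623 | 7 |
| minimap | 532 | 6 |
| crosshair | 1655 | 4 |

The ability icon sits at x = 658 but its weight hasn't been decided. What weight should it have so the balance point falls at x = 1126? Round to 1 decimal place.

w ≈ 4.4

Existing Σw = 20 (3 + 7 + 6 + 4); existing moment 3·1142 + 7·1623 + 6·532 + 4·1655 = 24599.
Balance at x = 1126 requires (24599 + w·658) / (20 + w) = 1126.
Solving: w = (1126·20 − 24599) / (658 − 1126) = -2079 / -468 ≈ 4.44.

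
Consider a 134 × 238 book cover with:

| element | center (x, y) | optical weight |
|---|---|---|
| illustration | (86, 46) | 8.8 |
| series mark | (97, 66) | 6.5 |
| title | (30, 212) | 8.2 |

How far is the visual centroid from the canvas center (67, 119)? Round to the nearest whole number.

≈ 10

Total weight = 8.8 + 6.5 + 8.2 = 23.5.
x-moment: 8.8·86 + 6.5·97 + 8.2·30 = 1633.3; centroid 1633.3/23.5 ≈ 69.50.
y-moment: 8.8·46 + 6.5·66 + 8.2·212 = 2572.2; centroid 2572.2/23.5 ≈ 109.46.
Offset from (67, 119): Δx ≈ 2.50, Δy ≈ -9.54; distance = √(Δx² + Δy²) ≈ 9.87.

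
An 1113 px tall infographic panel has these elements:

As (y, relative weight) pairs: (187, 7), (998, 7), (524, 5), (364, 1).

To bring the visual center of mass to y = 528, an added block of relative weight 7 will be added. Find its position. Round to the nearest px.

New total weight: (7 + 7 + 5 + 1) + 7 = 27.
y: target moment 27×528 = 14256; current 7·187 + 7·998 + 5·524 + 1·364 = 11279; the added block supplies 2977, so y = 2977/7 ≈ 425.29.

y ≈ 425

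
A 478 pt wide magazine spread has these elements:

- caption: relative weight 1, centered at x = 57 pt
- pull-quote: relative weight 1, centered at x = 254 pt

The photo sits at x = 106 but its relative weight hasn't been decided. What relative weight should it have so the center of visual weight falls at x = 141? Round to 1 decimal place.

Fixed elements: Σw = 1 + 1 = 2, Σw·x = 1·57 + 1·254 = 311.
Set Σw·x/Σw = 141: (311 + 106w) = 141·(2 + w).
So w = (141·2 − 311)/(106 − 141) = -29/-35 ≈ 0.83.

w ≈ 0.8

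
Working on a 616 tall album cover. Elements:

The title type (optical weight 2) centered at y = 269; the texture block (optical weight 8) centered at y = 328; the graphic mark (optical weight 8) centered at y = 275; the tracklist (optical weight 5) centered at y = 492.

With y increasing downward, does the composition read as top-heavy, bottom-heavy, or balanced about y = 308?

Weights sum to 2 + 8 + 8 + 5 = 23.
y: (2·269 + 8·328 + 8·275 + 5·492) / 23 = 7822 / 23 ≈ 340.09
340.1 vs midline 308 → bottom-heavy.

bottom-heavy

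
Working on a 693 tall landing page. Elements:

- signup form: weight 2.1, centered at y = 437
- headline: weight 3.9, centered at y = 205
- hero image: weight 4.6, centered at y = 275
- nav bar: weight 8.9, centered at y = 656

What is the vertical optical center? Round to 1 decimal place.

y ≈ 452.3

Weights sum to 2.1 + 3.9 + 4.6 + 8.9 = 19.5.
y-moment: 2.1·437 + 3.9·205 + 4.6·275 + 8.9·656 = 8820.6; centroid 8820.6/19.5 ≈ 452.34.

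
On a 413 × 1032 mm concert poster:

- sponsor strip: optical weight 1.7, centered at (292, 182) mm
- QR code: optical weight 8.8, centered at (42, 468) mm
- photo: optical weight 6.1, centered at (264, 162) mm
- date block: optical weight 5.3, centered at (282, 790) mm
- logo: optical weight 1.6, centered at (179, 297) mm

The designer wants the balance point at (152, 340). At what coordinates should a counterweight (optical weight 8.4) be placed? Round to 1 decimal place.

(70.4, 91.4)

After adding the counterweight, total weight = 1.7 + 8.8 + 6.1 + 5.3 + 1.6 + 8.4 = 31.9.
x: need Σw·x = 31.9·152 = 4848.8. Existing = 1.7·292 + 8.8·42 + 6.1·264 + 5.3·282 + 1.6·179 = 4257.4. Remainder 591.4 / 8.4 ≈ 70.40.
y: need Σw·y = 31.9·340 = 10846.0. Existing = 1.7·182 + 8.8·468 + 6.1·162 + 5.3·790 + 1.6·297 = 10078.2. Remainder 767.8 / 8.4 ≈ 91.40.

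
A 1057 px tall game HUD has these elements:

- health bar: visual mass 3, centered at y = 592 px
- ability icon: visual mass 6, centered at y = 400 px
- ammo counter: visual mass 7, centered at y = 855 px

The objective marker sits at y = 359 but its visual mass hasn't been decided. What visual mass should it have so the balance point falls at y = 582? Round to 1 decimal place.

Existing Σw = 16 (3 + 6 + 7); existing moment 3·592 + 6·400 + 7·855 = 10161.
Balance at y = 582 requires (10161 + w·359) / (16 + w) = 582.
So w = (582·16 − 10161)/(359 − 582) = -849/-223 ≈ 3.81.

w ≈ 3.8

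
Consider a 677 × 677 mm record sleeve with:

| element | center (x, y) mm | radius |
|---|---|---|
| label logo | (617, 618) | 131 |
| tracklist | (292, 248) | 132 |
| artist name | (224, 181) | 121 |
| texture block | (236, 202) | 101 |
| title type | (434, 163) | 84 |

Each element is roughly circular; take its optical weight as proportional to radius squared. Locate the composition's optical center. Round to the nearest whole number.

Weights ∝ r²: label logo 131² = 17161, tracklist 132² = 17424, artist name 121² = 14641, texture block 101² = 10201, title type 84² = 7056; Σw = 66483.
x-moment: 17161·617 + 17424·292 + 14641·224 + 10201·236 + 7056·434 = 24425469; centroid 24425469/66483 ≈ 367.39.
y-moment: 17161·618 + 17424·248 + 14641·181 + 10201·202 + 7056·163 = 20787401; centroid 20787401/66483 ≈ 312.67.

(367, 313)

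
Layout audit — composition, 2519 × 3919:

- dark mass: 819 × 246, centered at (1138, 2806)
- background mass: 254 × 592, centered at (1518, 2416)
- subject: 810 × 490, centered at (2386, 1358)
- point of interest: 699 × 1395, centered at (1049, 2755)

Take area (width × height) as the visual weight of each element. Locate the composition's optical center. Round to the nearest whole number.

Areas → weights: dark mass 819·246 = 201474, background mass 254·592 = 150368, subject 810·490 = 396900, point of interest 699·1395 = 975105; Σw = 1723847.
x: (201474·1138 + 150368·1518 + 396900·2386 + 975105·1049) / 1723847 = 2427424581 / 1723847 ≈ 1408.14
y: (201474·2806 + 150368·2416 + 396900·1358 + 975105·2755) / 1723847 = 4154029607 / 1723847 ≈ 2409.74

(1408, 2410)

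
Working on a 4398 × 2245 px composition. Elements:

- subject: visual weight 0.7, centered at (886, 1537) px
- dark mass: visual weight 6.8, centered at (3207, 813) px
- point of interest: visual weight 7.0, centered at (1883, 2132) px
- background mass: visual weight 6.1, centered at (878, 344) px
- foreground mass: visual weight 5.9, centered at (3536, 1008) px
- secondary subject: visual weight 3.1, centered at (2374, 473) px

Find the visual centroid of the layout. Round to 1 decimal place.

Weights sum to 0.7 + 6.8 + 7.0 + 6.1 + 5.9 + 3.1 = 29.6.
Σw·x = 69186.4; x̄ = 69186.4/29.6 ≈ 2337.38.
y: moment 31040.2 / weight 29.6 ≈ 1048.66

(2337.4, 1048.7)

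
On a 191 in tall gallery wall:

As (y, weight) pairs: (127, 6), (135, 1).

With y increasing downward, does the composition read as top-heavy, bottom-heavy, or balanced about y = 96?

bottom-heavy

Total weight = 6 + 1 = 7.
y: (6·127 + 1·135) / 7 = 897 / 7 ≈ 128.14
128.1 vs midline 96 → bottom-heavy.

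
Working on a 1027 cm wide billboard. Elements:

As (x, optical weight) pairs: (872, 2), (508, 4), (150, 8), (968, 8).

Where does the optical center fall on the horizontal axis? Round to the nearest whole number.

Σw = 2 + 4 + 8 + 8 = 22.
x: (2·872 + 4·508 + 8·150 + 8·968) / 22 = 12720 / 22 ≈ 578.18

x ≈ 578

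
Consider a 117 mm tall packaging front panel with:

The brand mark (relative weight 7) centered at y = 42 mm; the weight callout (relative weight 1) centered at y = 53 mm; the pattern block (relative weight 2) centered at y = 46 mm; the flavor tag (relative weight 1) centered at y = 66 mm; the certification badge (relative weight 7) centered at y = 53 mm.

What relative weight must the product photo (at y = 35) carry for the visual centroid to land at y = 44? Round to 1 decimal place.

w ≈ 9.3

Existing Σw = 18 (7 + 1 + 2 + 1 + 7); existing moment 7·42 + 1·53 + 2·46 + 1·66 + 7·53 = 876.
For the centroid to hit 44: (876 + w·35) / (18 + w) = 44.
Solving: w = (44·18 − 876) / (35 − 44) = -84 / -9 ≈ 9.33.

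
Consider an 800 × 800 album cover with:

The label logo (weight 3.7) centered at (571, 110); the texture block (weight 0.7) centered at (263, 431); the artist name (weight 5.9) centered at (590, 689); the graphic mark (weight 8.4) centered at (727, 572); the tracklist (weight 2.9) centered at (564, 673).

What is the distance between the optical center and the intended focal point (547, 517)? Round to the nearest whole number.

Σw = 3.7 + 0.7 + 5.9 + 8.4 + 2.9 = 21.6.
x-moment: 3.7·571 + 0.7·263 + 5.9·590 + 8.4·727 + 2.9·564 = 13520.2; centroid 13520.2/21.6 ≈ 625.94.
y-moment: 3.7·110 + 0.7·431 + 5.9·689 + 8.4·572 + 2.9·673 = 11530.3; centroid 11530.3/21.6 ≈ 533.81.
From (547, 517): dx = 78.94, dy = 16.81, so the distance is √(dx²+dy²) ≈ 80.71.

≈ 81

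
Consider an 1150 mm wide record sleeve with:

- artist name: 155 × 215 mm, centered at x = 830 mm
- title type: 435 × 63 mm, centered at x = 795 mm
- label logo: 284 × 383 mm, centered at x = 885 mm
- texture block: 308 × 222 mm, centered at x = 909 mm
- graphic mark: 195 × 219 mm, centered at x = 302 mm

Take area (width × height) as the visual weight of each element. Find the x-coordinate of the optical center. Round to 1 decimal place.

Areas: artist name 155·215 = 33325, title type 435·63 = 27405, label logo 284·383 = 108772, texture block 308·222 = 68376, graphic mark 195·219 = 42705. Total weight = 280583.
x-moment: 33325·830 + 27405·795 + 108772·885 + 68376·909 + 42705·302 = 220760639; centroid 220760639/280583 ≈ 786.79.

x ≈ 786.8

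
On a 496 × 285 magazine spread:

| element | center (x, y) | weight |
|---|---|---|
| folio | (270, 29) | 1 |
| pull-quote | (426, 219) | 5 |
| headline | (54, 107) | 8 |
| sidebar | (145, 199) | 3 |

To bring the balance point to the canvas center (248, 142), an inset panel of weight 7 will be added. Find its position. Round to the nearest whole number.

After adding the inset panel, total weight = 1 + 5 + 8 + 3 + 7 = 24.
x: target moment 24×248 = 5952; current 1·270 + 5·426 + 8·54 + 3·145 = 3267; the inset panel supplies 2685, so x = 2685/7 ≈ 383.57.
y: target moment 24×142 = 3408; current 1·29 + 5·219 + 8·107 + 3·199 = 2577; the inset panel supplies 831, so y = 831/7 ≈ 118.71.

(384, 119)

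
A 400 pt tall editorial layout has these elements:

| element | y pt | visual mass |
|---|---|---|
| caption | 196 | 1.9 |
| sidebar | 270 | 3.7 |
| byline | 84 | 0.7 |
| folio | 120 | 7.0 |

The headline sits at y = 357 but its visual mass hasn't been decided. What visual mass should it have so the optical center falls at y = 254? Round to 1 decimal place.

Fixed elements: Σw = 1.9 + 3.7 + 0.7 + 7.0 = 13.3, Σw·y = 1.9·196 + 3.7·270 + 0.7·84 + 7.0·120 = 2270.2.
Balance at y = 254 requires (2270.2 + w·357) / (13.3 + w) = 254.
So w = (254·13.3 − 2270.2)/(357 − 254) = 1108.0/103 ≈ 10.76.

w ≈ 10.8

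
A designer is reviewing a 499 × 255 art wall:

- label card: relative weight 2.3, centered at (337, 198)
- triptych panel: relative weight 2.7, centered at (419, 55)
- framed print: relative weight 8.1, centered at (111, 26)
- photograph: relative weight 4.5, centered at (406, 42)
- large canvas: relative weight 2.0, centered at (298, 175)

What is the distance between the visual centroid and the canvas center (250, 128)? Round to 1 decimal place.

≈ 61.3

Total weight = 2.3 + 2.7 + 8.1 + 4.5 + 2.0 = 19.6.
x: (2.3·337 + 2.7·419 + 8.1·111 + 4.5·406 + 2.0·298) / 19.6 = 5228.5 / 19.6 ≈ 266.76
y: (2.3·198 + 2.7·55 + 8.1·26 + 4.5·42 + 2.0·175) / 19.6 = 1353.5 / 19.6 ≈ 69.06
Relative to (250, 128): Δ = (16.76, -58.94); |Δ| = √(16.76² + -58.94²) ≈ 61.28.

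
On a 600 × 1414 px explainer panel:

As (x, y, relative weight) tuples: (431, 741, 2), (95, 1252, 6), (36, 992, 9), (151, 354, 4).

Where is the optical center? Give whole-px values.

(112, 921)

Σw = 2 + 6 + 9 + 4 = 21.
x-moment: 2·431 + 6·95 + 9·36 + 4·151 = 2360; centroid 2360/21 ≈ 112.38.
y-moment: 2·741 + 6·1252 + 9·992 + 4·354 = 19338; centroid 19338/21 ≈ 920.86.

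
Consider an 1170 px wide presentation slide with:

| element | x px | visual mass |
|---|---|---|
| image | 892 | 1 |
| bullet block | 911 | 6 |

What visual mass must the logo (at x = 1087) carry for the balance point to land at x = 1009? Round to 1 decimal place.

Fixed elements: Σw = 1 + 6 = 7, Σw·x = 1·892 + 6·911 = 6358.
For the centroid to hit 1009: (6358 + w·1087) / (7 + w) = 1009.
Rearranging, w·(1087 − 1009) = 1009·7 − 6358 = 705, so w ≈ 705/78 = 9.04.

w ≈ 9.0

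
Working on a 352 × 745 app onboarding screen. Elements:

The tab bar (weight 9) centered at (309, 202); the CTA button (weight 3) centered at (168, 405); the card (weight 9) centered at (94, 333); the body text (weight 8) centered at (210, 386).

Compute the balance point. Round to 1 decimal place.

Σw = 9 + 3 + 9 + 8 = 29.
x-moment: 9·309 + 3·168 + 9·94 + 8·210 = 5811; centroid 5811/29 ≈ 200.38.
y-moment: 9·202 + 3·405 + 9·333 + 8·386 = 9118; centroid 9118/29 ≈ 314.41.

(200.4, 314.4)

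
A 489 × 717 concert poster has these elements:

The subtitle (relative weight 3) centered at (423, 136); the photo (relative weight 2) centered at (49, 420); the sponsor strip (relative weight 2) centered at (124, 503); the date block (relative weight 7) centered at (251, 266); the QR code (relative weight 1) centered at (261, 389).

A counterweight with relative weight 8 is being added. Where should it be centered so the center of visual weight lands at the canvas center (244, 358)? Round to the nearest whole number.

(247, 466)

New total weight: (3 + 2 + 2 + 7 + 1) + 8 = 23.
Along x: (3633 + 8·x) / 23 = 244 (existing moment 3·423 + 2·49 + 2·124 + 7·251 + 1·261 = 3633) ⇒ x = (5612 − 3633) / 8 ≈ 247.38.
Along y: (4505 + 8·y) / 23 = 358 (existing moment 3·136 + 2·420 + 2·503 + 7·266 + 1·389 = 4505) ⇒ y = (8234 − 4505) / 8 ≈ 466.12.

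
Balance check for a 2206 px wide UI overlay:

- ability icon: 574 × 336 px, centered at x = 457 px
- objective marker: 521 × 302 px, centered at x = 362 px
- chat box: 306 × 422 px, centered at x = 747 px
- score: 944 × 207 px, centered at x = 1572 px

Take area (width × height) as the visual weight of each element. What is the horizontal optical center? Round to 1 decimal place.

x ≈ 813.3

Areas → weights: ability icon 574·336 = 192864, objective marker 521·302 = 157342, chat box 306·422 = 129132, score 944·207 = 195408; Σw = 674746.
x-moment: 192864·457 + 157342·362 + 129132·747 + 195408·1572 = 548739632; centroid 548739632/674746 ≈ 813.25.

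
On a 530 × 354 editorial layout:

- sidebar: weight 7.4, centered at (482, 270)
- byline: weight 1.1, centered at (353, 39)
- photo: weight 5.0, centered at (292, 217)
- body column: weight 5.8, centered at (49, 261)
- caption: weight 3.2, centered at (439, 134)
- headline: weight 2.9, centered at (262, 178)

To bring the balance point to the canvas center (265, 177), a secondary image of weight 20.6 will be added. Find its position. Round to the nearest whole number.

(210, 124)

New total weight: (7.4 + 1.1 + 5.0 + 5.8 + 3.2 + 2.9) + 20.6 = 46.0.
x: need Σw·x = 46.0·265 = 12190.0. Existing = 7.4·482 + 1.1·353 + 5.0·292 + 5.8·49 + 3.2·439 + 2.9·262 = 7863.9. Remainder 4326.1 / 20.6 ≈ 210.00.
y: need Σw·y = 46.0·177 = 8142.0. Existing = 7.4·270 + 1.1·39 + 5.0·217 + 5.8·261 + 3.2·134 + 2.9·178 = 5584.7. Remainder 2557.3 / 20.6 ≈ 124.14.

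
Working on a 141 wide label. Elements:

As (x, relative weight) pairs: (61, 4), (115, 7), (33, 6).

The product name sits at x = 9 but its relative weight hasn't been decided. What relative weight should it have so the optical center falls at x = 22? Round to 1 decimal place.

Existing Σw = 17 (4 + 7 + 6); existing moment 4·61 + 7·115 + 6·33 = 1247.
Balance at x = 22 requires (1247 + w·9) / (17 + w) = 22.
So w = (22·17 − 1247)/(9 − 22) = -873/-13 ≈ 67.15.

w ≈ 67.2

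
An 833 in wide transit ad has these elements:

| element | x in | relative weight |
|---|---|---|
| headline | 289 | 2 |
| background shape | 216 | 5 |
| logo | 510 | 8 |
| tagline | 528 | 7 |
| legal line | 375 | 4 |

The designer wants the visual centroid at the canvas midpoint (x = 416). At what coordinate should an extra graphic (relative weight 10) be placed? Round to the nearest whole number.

x ≈ 404

New total weight: (2 + 5 + 8 + 7 + 4) + 10 = 36.
Along x: (10934 + 10·x) / 36 = 416 (existing moment 2·289 + 5·216 + 8·510 + 7·528 + 4·375 = 10934) ⇒ x = (14976 − 10934) / 10 ≈ 404.20.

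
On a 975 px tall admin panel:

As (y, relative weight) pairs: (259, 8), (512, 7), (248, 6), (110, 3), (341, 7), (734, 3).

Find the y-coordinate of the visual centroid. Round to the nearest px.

Σw = 8 + 7 + 6 + 3 + 7 + 3 = 34.
Σw·y = 12063; ȳ = 12063/34 ≈ 354.79.

y ≈ 355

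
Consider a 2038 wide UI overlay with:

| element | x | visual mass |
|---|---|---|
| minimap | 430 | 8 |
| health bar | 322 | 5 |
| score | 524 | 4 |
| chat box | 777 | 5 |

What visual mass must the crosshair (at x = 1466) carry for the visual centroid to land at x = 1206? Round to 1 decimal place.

Fixed elements: Σw = 8 + 5 + 4 + 5 = 22, Σw·x = 8·430 + 5·322 + 4·524 + 5·777 = 11031.
For the centroid to hit 1206: (11031 + w·1466) / (22 + w) = 1206.
So w = (1206·22 − 11031)/(1466 − 1206) = 15501/260 ≈ 59.62.

w ≈ 59.6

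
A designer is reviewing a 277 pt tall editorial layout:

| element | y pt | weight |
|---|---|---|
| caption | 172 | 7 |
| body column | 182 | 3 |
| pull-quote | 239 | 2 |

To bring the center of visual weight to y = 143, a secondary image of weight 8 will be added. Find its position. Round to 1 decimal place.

y ≈ 79.0

New total weight: (7 + 3 + 2) + 8 = 20.
Along y: (2228 + 8·y) / 20 = 143 (existing moment 7·172 + 3·182 + 2·239 = 2228) ⇒ y = (2860 − 2228) / 8 ≈ 79.00.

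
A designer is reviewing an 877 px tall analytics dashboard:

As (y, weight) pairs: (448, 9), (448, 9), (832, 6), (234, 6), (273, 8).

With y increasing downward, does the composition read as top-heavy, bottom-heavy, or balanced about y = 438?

balanced

Total weight = 9 + 9 + 6 + 6 + 8 = 38.
Σw·y = 9·448 + 9·448 + 6·832 + 6·234 + 8·273 = 16644, so ȳ = 16644/38 ≈ 438.00.
That equals the midline 438 — balanced.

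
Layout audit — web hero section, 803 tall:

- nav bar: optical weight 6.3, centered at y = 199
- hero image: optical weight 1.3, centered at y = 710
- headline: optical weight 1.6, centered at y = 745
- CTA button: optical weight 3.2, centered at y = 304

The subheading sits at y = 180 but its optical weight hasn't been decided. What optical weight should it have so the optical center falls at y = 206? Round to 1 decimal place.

w ≈ 68.7

Fixed elements: Σw = 6.3 + 1.3 + 1.6 + 3.2 = 12.4, Σw·y = 6.3·199 + 1.3·710 + 1.6·745 + 3.2·304 = 4341.5.
Balance at y = 206 requires (4341.5 + w·180) / (12.4 + w) = 206.
Solving: w = (206·12.4 − 4341.5) / (180 − 206) = -1787.1 / -26 ≈ 68.73.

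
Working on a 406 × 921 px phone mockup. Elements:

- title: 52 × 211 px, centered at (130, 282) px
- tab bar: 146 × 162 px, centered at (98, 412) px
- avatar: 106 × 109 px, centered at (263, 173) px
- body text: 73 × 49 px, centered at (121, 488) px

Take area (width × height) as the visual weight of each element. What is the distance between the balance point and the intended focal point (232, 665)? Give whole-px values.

Areas → weights: title 52·211 = 10972, tab bar 146·162 = 23652, avatar 106·109 = 11554, body text 73·49 = 3577; Σw = 49755.
x-moment: 10972·130 + 23652·98 + 11554·263 + 3577·121 = 7215775; centroid 7215775/49755 ≈ 145.03.
y-moment: 10972·282 + 23652·412 + 11554·173 + 3577·488 = 16583146; centroid 16583146/49755 ≈ 333.30.
From (232, 665): dx = -86.97, dy = -331.70, so the distance is √(dx²+dy²) ≈ 342.92.

≈ 343 px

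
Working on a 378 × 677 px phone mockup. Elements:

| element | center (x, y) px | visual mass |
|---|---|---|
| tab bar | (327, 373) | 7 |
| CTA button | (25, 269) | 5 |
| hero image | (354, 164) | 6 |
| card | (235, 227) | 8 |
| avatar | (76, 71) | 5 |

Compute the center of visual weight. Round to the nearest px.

Total weight = 7 + 5 + 6 + 8 + 5 = 31.
x-moment: 7·327 + 5·25 + 6·354 + 8·235 + 5·76 = 6798; centroid 6798/31 ≈ 219.29.
y-moment: 7·373 + 5·269 + 6·164 + 8·227 + 5·71 = 7111; centroid 7111/31 ≈ 229.39.

(219, 229)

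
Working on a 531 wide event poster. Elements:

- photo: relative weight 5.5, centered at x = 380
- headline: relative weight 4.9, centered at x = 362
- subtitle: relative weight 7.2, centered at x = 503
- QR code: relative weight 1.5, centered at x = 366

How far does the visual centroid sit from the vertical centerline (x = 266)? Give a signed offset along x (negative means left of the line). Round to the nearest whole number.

Weights sum to 5.5 + 4.9 + 7.2 + 1.5 = 19.1.
Σw·x = 5.5·380 + 4.9·362 + 7.2·503 + 1.5·366 = 8034.4, so x̄ = 8034.4/19.1 ≈ 420.65.
Offset from x = 266: 420.65 − 266 ≈ 154.65.

≈ 155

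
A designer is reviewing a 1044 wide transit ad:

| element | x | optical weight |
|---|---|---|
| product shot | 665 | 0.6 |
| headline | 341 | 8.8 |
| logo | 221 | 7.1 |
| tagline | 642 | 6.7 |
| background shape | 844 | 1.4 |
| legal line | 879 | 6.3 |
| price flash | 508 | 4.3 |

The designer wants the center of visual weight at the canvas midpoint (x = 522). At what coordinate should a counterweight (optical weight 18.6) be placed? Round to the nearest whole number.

x ≈ 533

After adding the counterweight, total weight = 0.6 + 8.8 + 7.1 + 6.7 + 1.4 + 6.3 + 4.3 + 18.6 = 53.8.
x: need Σw·x = 53.8·522 = 28083.6. Existing = 0.6·665 + 8.8·341 + 7.1·221 + 6.7·642 + 1.4·844 + 6.3·879 + 4.3·508 = 18174.0. Remainder 9909.6 / 18.6 ≈ 532.77.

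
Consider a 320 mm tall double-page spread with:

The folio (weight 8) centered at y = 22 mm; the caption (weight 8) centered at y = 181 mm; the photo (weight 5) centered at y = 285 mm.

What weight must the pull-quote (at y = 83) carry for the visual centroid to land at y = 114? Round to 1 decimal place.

w ≈ 21.1

Existing Σw = 21 (8 + 8 + 5); existing moment 8·22 + 8·181 + 5·285 = 3049.
For the centroid to hit 114: (3049 + w·83) / (21 + w) = 114.
Rearranging, w·(83 − 114) = 114·21 − 3049 = -655, so w ≈ -655/-31 = 21.13.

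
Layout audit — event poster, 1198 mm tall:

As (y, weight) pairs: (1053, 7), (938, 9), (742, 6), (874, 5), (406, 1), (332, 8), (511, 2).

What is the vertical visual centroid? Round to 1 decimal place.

Σw = 7 + 9 + 6 + 5 + 1 + 8 + 2 = 38.
Σw·y = 28719; ȳ = 28719/38 ≈ 755.76.

y ≈ 755.8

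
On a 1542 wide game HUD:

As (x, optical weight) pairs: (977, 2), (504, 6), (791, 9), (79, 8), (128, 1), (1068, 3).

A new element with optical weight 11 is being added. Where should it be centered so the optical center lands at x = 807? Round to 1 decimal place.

x ≈ 1474.5

With the new element, Σw becomes 2 + 6 + 9 + 8 + 1 + 3 + 11 = 40.
Along x: (16061 + 11·x) / 40 = 807 (existing moment 2·977 + 6·504 + 9·791 + 8·79 + 1·128 + 3·1068 = 16061) ⇒ x = (32280 − 16061) / 11 ≈ 1474.45.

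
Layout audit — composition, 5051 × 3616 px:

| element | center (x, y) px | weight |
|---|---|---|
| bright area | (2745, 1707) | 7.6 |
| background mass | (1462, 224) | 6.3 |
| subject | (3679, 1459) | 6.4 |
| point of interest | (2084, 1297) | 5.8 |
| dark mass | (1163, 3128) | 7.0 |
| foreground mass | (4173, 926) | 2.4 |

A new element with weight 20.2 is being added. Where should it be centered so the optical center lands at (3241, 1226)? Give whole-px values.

New total weight: (7.6 + 6.3 + 6.4 + 5.8 + 7.0 + 2.4) + 20.2 = 55.7.
x: need Σw·x = 55.7·3241 = 180523.7. Existing = 7.6·2745 + 6.3·1462 + 6.4·3679 + 5.8·2084 + 7.0·1163 + 2.4·4173 = 83861.6. Remainder 96662.1 / 20.2 ≈ 4785.25.
y: need Σw·y = 55.7·1226 = 68288.2. Existing = 7.6·1707 + 6.3·224 + 6.4·1459 + 5.8·1297 + 7.0·3128 + 2.4·926 = 55363.0. Remainder 12925.2 / 20.2 ≈ 639.86.

(4785, 640)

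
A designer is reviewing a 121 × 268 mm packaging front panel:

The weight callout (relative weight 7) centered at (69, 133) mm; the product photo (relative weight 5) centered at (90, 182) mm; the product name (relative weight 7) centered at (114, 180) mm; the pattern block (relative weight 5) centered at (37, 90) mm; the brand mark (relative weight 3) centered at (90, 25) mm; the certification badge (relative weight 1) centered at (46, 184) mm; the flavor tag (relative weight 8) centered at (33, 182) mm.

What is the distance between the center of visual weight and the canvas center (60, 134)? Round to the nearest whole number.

Weights sum to 7 + 5 + 7 + 5 + 3 + 1 + 8 = 36.
x-moment: 7·69 + 5·90 + 7·114 + 5·37 + 3·90 + 1·46 + 8·33 = 2496; centroid 2496/36 ≈ 69.33.
y-moment: 7·133 + 5·182 + 7·180 + 5·90 + 3·25 + 1·184 + 8·182 = 5266; centroid 5266/36 ≈ 146.28.
Relative to (60, 134): Δ = (9.33, 12.28); |Δ| = √(9.33² + 12.28²) ≈ 15.42.

≈ 15 mm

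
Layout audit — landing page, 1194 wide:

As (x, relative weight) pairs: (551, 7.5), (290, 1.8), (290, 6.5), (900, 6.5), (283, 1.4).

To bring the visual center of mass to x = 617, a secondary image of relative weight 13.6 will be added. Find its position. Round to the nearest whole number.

x ≈ 752

New total weight: (7.5 + 1.8 + 6.5 + 6.5 + 1.4) + 13.6 = 37.3.
Along x: (12785.7 + 13.6·x) / 37.3 = 617 (existing moment 7.5·551 + 1.8·290 + 6.5·290 + 6.5·900 + 1.4·283 = 12785.7) ⇒ x = (23014.1 − 12785.7) / 13.6 ≈ 752.09.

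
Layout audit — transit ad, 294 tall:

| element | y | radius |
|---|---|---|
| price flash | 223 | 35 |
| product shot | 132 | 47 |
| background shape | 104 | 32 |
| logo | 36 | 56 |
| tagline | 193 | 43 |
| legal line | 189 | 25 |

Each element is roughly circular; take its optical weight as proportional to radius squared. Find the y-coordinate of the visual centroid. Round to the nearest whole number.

y ≈ 125

Weights ∝ r²: price flash 35² = 1225, product shot 47² = 2209, background shape 32² = 1024, logo 56² = 3136, tagline 43² = 1849, legal line 25² = 625; Σw = 10068.
y: (1225·223 + 2209·132 + 1024·104 + 3136·36 + 1849·193 + 625·189) / 10068 = 1259137 / 10068 ≈ 125.06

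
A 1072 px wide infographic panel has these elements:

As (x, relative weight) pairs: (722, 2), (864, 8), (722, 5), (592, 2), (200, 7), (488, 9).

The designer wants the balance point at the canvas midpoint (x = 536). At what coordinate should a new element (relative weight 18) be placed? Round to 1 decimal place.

x ≈ 466.3

With the new element, Σw becomes 2 + 8 + 5 + 2 + 7 + 9 + 18 = 51.
x: target moment 51×536 = 27336; current 2·722 + 8·864 + 5·722 + 2·592 + 7·200 + 9·488 = 18942; the new element supplies 8394, so x = 8394/18 ≈ 466.33.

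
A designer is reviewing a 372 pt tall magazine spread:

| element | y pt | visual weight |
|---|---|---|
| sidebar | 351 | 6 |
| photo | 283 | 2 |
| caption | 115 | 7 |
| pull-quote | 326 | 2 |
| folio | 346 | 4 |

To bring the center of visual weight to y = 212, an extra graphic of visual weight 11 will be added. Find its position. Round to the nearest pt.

y ≈ 116

New total weight: (6 + 2 + 7 + 2 + 4) + 11 = 32.
y: target moment 32×212 = 6784; current 6·351 + 2·283 + 7·115 + 2·326 + 4·346 = 5513; the extra graphic supplies 1271, so y = 1271/11 ≈ 115.55.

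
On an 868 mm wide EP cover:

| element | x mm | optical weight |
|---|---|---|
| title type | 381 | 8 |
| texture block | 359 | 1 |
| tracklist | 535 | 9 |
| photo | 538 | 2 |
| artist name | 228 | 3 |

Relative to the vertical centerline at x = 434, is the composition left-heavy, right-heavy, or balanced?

Σw = 8 + 1 + 9 + 2 + 3 = 23.
x-moment: 8·381 + 1·359 + 9·535 + 2·538 + 3·228 = 9982; centroid 9982/23 ≈ 434.00.
The centroid 434.00 matches the midline at 434, so the layout is balanced.

balanced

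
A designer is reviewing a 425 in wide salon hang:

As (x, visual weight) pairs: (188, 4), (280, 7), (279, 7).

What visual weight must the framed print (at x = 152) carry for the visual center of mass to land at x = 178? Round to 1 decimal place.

w ≈ 56.2

Known weights sum to 4 + 7 + 7 = 18; their moment is 4·188 + 7·280 + 7·279 = 4665.
For the centroid to hit 178: (4665 + w·152) / (18 + w) = 178.
Solving: w = (178·18 − 4665) / (152 − 178) = -1461 / -26 ≈ 56.19.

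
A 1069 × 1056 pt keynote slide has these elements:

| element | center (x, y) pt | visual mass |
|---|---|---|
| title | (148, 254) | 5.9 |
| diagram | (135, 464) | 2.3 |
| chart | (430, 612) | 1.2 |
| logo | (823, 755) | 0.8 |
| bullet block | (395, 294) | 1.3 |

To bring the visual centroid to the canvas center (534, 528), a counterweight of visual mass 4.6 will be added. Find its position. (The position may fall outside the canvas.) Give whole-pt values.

After adding the counterweight, total weight = 5.9 + 2.3 + 1.2 + 0.8 + 1.3 + 4.6 = 16.1.
x: target moment 16.1×534 = 8597.4; current 5.9·148 + 2.3·135 + 1.2·430 + 0.8·823 + 1.3·395 = 2871.6; the counterweight supplies 5725.8, so x = 5725.8/4.6 ≈ 1244.74.
y: target moment 16.1×528 = 8500.8; current 5.9·254 + 2.3·464 + 1.2·612 + 0.8·755 + 1.3·294 = 4286.4; the counterweight supplies 4214.4, so y = 4214.4/4.6 ≈ 916.17.

(1245, 916)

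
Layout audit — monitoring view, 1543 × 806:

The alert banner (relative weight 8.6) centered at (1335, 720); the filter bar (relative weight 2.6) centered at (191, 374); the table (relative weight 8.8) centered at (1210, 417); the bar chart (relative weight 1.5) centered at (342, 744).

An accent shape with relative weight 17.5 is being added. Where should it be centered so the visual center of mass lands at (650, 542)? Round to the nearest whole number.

New total weight: (8.6 + 2.6 + 8.8 + 1.5) + 17.5 = 39.0.
x: target moment 39.0×650 = 25350.0; current 8.6·1335 + 2.6·191 + 8.8·1210 + 1.5·342 = 23138.6; the accent shape supplies 2211.4, so x = 2211.4/17.5 ≈ 126.37.
y: target moment 39.0×542 = 21138.0; current 8.6·720 + 2.6·374 + 8.8·417 + 1.5·744 = 11950.0; the accent shape supplies 9188.0, so y = 9188.0/17.5 ≈ 525.03.

(126, 525)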